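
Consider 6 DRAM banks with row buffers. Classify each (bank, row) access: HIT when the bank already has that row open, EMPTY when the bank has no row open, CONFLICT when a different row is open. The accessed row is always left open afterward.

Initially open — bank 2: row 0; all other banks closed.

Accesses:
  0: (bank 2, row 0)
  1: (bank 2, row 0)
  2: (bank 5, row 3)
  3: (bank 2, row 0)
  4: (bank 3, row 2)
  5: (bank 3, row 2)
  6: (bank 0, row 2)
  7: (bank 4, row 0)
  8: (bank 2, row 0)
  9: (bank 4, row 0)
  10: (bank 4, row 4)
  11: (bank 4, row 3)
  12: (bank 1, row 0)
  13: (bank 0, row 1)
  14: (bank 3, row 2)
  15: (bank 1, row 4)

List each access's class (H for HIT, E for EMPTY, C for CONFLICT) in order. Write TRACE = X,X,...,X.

step 0: bank2 0->0 [HIT]
step 1: bank2 0->0 [HIT]
step 2: bank5 None->3 [EMPTY]
step 3: bank2 0->0 [HIT]
step 4: bank3 None->2 [EMPTY]
step 5: bank3 2->2 [HIT]
step 6: bank0 None->2 [EMPTY]
step 7: bank4 None->0 [EMPTY]
step 8: bank2 0->0 [HIT]
step 9: bank4 0->0 [HIT]
step 10: bank4 0->4 [CONFLICT]
step 11: bank4 4->3 [CONFLICT]
step 12: bank1 None->0 [EMPTY]
step 13: bank0 2->1 [CONFLICT]
step 14: bank3 2->2 [HIT]
step 15: bank1 0->4 [CONFLICT]

TRACE = H,H,E,H,E,H,E,E,H,H,C,C,E,C,H,C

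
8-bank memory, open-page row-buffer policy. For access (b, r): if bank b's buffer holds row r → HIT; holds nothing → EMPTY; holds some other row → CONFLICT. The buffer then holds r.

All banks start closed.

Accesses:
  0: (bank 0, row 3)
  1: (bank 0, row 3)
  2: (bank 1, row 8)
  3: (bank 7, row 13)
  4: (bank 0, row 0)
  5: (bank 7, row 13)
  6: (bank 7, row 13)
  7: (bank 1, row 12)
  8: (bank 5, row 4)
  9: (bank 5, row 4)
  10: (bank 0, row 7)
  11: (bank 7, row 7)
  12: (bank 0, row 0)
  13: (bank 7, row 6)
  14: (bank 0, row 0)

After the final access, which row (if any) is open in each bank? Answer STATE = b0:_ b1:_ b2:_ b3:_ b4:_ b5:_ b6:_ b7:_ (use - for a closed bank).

STATE = b0:0 b1:12 b2:- b3:- b4:- b5:4 b6:- b7:6

step 0: bank0 None->3 [EMPTY]
step 1: bank0 3->3 [HIT]
step 2: bank1 None->8 [EMPTY]
step 3: bank7 None->13 [EMPTY]
step 4: bank0 3->0 [CONFLICT]
step 5: bank7 13->13 [HIT]
step 6: bank7 13->13 [HIT]
step 7: bank1 8->12 [CONFLICT]
step 8: bank5 None->4 [EMPTY]
step 9: bank5 4->4 [HIT]
step 10: bank0 0->7 [CONFLICT]
step 11: bank7 13->7 [CONFLICT]
step 12: bank0 7->0 [CONFLICT]
step 13: bank7 7->6 [CONFLICT]
step 14: bank0 0->0 [HIT]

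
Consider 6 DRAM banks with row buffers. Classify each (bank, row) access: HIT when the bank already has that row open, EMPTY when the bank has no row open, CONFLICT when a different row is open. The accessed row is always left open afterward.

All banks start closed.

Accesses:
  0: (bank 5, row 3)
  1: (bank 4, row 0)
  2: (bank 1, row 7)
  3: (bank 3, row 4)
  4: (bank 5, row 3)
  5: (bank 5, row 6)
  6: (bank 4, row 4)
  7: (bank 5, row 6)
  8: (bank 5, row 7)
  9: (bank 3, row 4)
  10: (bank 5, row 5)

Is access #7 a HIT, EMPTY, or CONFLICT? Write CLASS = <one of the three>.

  [0] b5 r3: no row ⇒ E
  [1] b4 r0: no row ⇒ E
  [2] b1 r7: no row ⇒ E
  [3] b3 r4: no row ⇒ E
  [4] b5 r3: had r3 ⇒ H
  [5] b5 r6: had r3 ⇒ C
  [6] b4 r4: had r0 ⇒ C
  [7] b5 r6: had r6 ⇒ H
  [8] b5 r7: had r6 ⇒ C
  [9] b3 r4: had r4 ⇒ H
  [10] b5 r5: had r7 ⇒ C

CLASS = HIT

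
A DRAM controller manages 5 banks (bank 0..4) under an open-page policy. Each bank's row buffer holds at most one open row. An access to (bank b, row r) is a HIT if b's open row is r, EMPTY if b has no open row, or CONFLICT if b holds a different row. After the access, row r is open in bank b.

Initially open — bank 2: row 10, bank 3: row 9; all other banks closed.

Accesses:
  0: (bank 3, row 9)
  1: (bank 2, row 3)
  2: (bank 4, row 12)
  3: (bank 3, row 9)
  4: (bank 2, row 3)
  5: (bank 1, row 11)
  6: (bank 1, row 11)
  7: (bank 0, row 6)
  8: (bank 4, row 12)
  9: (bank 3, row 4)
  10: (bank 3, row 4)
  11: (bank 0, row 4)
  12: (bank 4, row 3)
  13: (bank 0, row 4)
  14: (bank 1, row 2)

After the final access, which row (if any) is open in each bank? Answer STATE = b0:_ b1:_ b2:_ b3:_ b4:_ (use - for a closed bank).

0: bank 3 row 9 — prev 9 → HIT
1: bank 2 row 3 — prev 10 → CONFLICT
2: bank 4 row 12 — prev None → EMPTY
3: bank 3 row 9 — prev 9 → HIT
4: bank 2 row 3 — prev 3 → HIT
5: bank 1 row 11 — prev None → EMPTY
6: bank 1 row 11 — prev 11 → HIT
7: bank 0 row 6 — prev None → EMPTY
8: bank 4 row 12 — prev 12 → HIT
9: bank 3 row 4 — prev 9 → CONFLICT
10: bank 3 row 4 — prev 4 → HIT
11: bank 0 row 4 — prev 6 → CONFLICT
12: bank 4 row 3 — prev 12 → CONFLICT
13: bank 0 row 4 — prev 4 → HIT
14: bank 1 row 2 — prev 11 → CONFLICT

STATE = b0:4 b1:2 b2:3 b3:4 b4:3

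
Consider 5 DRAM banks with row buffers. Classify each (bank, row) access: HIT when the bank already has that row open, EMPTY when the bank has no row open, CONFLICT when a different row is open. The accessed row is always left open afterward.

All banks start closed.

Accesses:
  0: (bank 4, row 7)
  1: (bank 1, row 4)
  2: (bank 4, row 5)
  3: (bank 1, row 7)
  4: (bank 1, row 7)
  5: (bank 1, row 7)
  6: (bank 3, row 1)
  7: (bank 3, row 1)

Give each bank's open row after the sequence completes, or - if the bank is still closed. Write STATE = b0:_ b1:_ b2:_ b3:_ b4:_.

step 0: bank4 None->7 [EMPTY]
step 1: bank1 None->4 [EMPTY]
step 2: bank4 7->5 [CONFLICT]
step 3: bank1 4->7 [CONFLICT]
step 4: bank1 7->7 [HIT]
step 5: bank1 7->7 [HIT]
step 6: bank3 None->1 [EMPTY]
step 7: bank3 1->1 [HIT]

STATE = b0:- b1:7 b2:- b3:1 b4:5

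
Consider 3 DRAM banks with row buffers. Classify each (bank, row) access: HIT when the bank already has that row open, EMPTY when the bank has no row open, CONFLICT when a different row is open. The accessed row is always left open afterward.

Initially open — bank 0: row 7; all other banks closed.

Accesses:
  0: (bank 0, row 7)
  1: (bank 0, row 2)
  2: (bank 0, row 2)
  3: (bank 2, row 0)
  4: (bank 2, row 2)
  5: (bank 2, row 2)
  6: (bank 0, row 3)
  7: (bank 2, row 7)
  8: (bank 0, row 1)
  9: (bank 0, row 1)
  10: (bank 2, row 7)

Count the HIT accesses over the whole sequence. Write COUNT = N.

  [0] b0 r7: had r7 ⇒ H
  [1] b0 r2: had r7 ⇒ C
  [2] b0 r2: had r2 ⇒ H
  [3] b2 r0: no row ⇒ E
  [4] b2 r2: had r0 ⇒ C
  [5] b2 r2: had r2 ⇒ H
  [6] b0 r3: had r2 ⇒ C
  [7] b2 r7: had r2 ⇒ C
  [8] b0 r1: had r3 ⇒ C
  [9] b0 r1: had r1 ⇒ H
  [10] b2 r7: had r7 ⇒ H

COUNT = 5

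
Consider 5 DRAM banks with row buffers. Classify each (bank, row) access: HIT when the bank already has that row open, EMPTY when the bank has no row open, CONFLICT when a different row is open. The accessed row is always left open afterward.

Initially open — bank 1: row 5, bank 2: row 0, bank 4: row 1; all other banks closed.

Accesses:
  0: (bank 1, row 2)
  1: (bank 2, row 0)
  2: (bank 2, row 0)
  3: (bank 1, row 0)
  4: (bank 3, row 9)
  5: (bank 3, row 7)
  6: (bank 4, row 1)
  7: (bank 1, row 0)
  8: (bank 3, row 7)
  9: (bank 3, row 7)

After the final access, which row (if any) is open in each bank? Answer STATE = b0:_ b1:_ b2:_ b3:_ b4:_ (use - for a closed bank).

STATE = b0:- b1:0 b2:0 b3:7 b4:1

  [0] b1 r2: had r5 ⇒ C
  [1] b2 r0: had r0 ⇒ H
  [2] b2 r0: had r0 ⇒ H
  [3] b1 r0: had r2 ⇒ C
  [4] b3 r9: no row ⇒ E
  [5] b3 r7: had r9 ⇒ C
  [6] b4 r1: had r1 ⇒ H
  [7] b1 r0: had r0 ⇒ H
  [8] b3 r7: had r7 ⇒ H
  [9] b3 r7: had r7 ⇒ H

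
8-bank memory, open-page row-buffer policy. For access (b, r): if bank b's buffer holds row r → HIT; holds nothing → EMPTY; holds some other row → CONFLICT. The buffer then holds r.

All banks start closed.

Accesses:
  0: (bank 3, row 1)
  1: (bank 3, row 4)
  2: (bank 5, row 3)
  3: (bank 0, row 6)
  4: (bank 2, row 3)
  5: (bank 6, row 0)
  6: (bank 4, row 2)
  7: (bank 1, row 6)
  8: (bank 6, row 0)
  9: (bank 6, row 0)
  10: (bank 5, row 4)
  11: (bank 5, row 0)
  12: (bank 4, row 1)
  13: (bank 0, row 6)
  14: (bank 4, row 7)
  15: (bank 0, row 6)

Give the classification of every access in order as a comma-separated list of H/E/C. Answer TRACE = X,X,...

TRACE = E,C,E,E,E,E,E,E,H,H,C,C,C,H,C,H

#0 (3,1) E
#1 (3,4) C  (was 1)
#2 (5,3) E
#3 (0,6) E
#4 (2,3) E
#5 (6,0) E
#6 (4,2) E
#7 (1,6) E
#8 (6,0) H  (was 0)
#9 (6,0) H  (was 0)
#10 (5,4) C  (was 3)
#11 (5,0) C  (was 4)
#12 (4,1) C  (was 2)
#13 (0,6) H  (was 6)
#14 (4,7) C  (was 1)
#15 (0,6) H  (was 6)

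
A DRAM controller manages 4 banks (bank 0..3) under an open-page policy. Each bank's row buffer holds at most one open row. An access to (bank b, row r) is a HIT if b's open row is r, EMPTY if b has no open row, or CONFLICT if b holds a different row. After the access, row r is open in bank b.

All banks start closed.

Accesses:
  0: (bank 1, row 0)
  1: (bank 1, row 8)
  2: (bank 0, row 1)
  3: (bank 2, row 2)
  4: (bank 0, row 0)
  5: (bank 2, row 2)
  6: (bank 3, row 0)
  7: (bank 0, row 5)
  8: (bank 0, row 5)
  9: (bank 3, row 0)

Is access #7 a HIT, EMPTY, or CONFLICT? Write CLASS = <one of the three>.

CLASS = CONFLICT

0: bank 1 row 0 — prev None → EMPTY
1: bank 1 row 8 — prev 0 → CONFLICT
2: bank 0 row 1 — prev None → EMPTY
3: bank 2 row 2 — prev None → EMPTY
4: bank 0 row 0 — prev 1 → CONFLICT
5: bank 2 row 2 — prev 2 → HIT
6: bank 3 row 0 — prev None → EMPTY
7: bank 0 row 5 — prev 0 → CONFLICT
8: bank 0 row 5 — prev 5 → HIT
9: bank 3 row 0 — prev 0 → HIT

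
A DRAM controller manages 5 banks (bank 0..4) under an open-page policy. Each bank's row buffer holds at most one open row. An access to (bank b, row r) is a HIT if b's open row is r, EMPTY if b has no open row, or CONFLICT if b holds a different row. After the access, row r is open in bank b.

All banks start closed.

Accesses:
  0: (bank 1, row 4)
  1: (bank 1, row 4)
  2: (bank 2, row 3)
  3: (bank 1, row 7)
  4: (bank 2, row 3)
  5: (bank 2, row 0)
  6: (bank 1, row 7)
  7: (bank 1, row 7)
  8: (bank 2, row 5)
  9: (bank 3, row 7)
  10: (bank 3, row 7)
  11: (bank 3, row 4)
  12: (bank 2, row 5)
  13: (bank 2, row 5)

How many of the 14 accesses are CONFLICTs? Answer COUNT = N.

COUNT = 4

step 0: bank1 None->4 [EMPTY]
step 1: bank1 4->4 [HIT]
step 2: bank2 None->3 [EMPTY]
step 3: bank1 4->7 [CONFLICT]
step 4: bank2 3->3 [HIT]
step 5: bank2 3->0 [CONFLICT]
step 6: bank1 7->7 [HIT]
step 7: bank1 7->7 [HIT]
step 8: bank2 0->5 [CONFLICT]
step 9: bank3 None->7 [EMPTY]
step 10: bank3 7->7 [HIT]
step 11: bank3 7->4 [CONFLICT]
step 12: bank2 5->5 [HIT]
step 13: bank2 5->5 [HIT]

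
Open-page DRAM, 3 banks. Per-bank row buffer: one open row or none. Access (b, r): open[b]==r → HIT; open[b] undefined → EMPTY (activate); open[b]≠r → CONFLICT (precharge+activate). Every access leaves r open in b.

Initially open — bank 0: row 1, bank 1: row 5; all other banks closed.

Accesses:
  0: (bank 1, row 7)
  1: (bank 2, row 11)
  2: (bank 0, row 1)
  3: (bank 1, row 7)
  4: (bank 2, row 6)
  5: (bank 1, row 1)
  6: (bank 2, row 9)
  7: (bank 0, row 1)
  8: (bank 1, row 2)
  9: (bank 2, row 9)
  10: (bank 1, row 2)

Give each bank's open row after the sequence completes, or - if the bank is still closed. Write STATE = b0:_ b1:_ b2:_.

  [0] b1 r7: had r5 ⇒ C
  [1] b2 r11: no row ⇒ E
  [2] b0 r1: had r1 ⇒ H
  [3] b1 r7: had r7 ⇒ H
  [4] b2 r6: had r11 ⇒ C
  [5] b1 r1: had r7 ⇒ C
  [6] b2 r9: had r6 ⇒ C
  [7] b0 r1: had r1 ⇒ H
  [8] b1 r2: had r1 ⇒ C
  [9] b2 r9: had r9 ⇒ H
  [10] b1 r2: had r2 ⇒ H

STATE = b0:1 b1:2 b2:9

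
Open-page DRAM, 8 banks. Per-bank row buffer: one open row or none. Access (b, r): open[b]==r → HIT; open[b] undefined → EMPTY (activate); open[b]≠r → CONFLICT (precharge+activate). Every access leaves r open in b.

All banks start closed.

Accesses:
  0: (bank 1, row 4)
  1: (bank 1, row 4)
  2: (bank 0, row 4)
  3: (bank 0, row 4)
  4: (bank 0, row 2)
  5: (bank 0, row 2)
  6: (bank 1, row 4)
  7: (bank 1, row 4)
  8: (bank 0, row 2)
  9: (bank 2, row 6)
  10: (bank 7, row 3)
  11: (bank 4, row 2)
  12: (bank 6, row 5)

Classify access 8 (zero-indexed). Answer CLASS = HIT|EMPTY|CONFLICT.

CLASS = HIT

#0 (1,4) E
#1 (1,4) H  (was 4)
#2 (0,4) E
#3 (0,4) H  (was 4)
#4 (0,2) C  (was 4)
#5 (0,2) H  (was 2)
#6 (1,4) H  (was 4)
#7 (1,4) H  (was 4)
#8 (0,2) H  (was 2)
#9 (2,6) E
#10 (7,3) E
#11 (4,2) E
#12 (6,5) E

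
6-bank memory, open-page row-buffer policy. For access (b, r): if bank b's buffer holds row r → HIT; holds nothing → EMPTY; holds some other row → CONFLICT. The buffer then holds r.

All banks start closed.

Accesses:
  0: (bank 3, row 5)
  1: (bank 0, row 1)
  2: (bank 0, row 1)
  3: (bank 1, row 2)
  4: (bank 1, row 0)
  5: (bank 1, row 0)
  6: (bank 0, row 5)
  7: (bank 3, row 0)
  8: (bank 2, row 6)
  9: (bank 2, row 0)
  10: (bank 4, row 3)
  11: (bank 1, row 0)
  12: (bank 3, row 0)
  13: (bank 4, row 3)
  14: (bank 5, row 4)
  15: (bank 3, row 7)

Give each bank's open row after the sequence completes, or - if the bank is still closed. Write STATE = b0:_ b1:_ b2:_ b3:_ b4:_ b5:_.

  [0] b3 r5: no row ⇒ E
  [1] b0 r1: no row ⇒ E
  [2] b0 r1: had r1 ⇒ H
  [3] b1 r2: no row ⇒ E
  [4] b1 r0: had r2 ⇒ C
  [5] b1 r0: had r0 ⇒ H
  [6] b0 r5: had r1 ⇒ C
  [7] b3 r0: had r5 ⇒ C
  [8] b2 r6: no row ⇒ E
  [9] b2 r0: had r6 ⇒ C
  [10] b4 r3: no row ⇒ E
  [11] b1 r0: had r0 ⇒ H
  [12] b3 r0: had r0 ⇒ H
  [13] b4 r3: had r3 ⇒ H
  [14] b5 r4: no row ⇒ E
  [15] b3 r7: had r0 ⇒ C

STATE = b0:5 b1:0 b2:0 b3:7 b4:3 b5:4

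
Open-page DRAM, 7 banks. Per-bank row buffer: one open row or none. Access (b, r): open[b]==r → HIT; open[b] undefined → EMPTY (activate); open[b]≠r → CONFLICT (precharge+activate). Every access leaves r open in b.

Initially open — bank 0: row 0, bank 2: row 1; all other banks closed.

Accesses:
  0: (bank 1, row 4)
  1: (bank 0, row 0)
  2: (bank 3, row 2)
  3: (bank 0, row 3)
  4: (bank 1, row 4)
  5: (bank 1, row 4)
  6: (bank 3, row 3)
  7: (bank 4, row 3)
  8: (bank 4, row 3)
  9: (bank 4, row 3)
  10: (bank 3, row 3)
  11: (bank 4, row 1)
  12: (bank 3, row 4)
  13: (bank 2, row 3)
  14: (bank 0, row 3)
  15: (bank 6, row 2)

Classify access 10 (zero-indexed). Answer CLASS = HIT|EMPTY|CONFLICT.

  [0] b1 r4: no row ⇒ E
  [1] b0 r0: had r0 ⇒ H
  [2] b3 r2: no row ⇒ E
  [3] b0 r3: had r0 ⇒ C
  [4] b1 r4: had r4 ⇒ H
  [5] b1 r4: had r4 ⇒ H
  [6] b3 r3: had r2 ⇒ C
  [7] b4 r3: no row ⇒ E
  [8] b4 r3: had r3 ⇒ H
  [9] b4 r3: had r3 ⇒ H
  [10] b3 r3: had r3 ⇒ H
  [11] b4 r1: had r3 ⇒ C
  [12] b3 r4: had r3 ⇒ C
  [13] b2 r3: had r1 ⇒ C
  [14] b0 r3: had r3 ⇒ H
  [15] b6 r2: no row ⇒ E

CLASS = HIT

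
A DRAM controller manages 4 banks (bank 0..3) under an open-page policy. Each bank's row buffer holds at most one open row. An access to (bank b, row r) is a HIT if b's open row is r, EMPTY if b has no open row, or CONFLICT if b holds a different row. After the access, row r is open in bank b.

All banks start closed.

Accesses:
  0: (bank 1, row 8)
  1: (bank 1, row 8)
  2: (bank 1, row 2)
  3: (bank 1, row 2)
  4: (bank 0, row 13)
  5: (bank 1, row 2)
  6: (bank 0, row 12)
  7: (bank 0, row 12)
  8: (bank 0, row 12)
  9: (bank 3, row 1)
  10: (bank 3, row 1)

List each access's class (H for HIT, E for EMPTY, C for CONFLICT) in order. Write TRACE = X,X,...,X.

TRACE = E,H,C,H,E,H,C,H,H,E,H

  [0] b1 r8: no row ⇒ E
  [1] b1 r8: had r8 ⇒ H
  [2] b1 r2: had r8 ⇒ C
  [3] b1 r2: had r2 ⇒ H
  [4] b0 r13: no row ⇒ E
  [5] b1 r2: had r2 ⇒ H
  [6] b0 r12: had r13 ⇒ C
  [7] b0 r12: had r12 ⇒ H
  [8] b0 r12: had r12 ⇒ H
  [9] b3 r1: no row ⇒ E
  [10] b3 r1: had r1 ⇒ H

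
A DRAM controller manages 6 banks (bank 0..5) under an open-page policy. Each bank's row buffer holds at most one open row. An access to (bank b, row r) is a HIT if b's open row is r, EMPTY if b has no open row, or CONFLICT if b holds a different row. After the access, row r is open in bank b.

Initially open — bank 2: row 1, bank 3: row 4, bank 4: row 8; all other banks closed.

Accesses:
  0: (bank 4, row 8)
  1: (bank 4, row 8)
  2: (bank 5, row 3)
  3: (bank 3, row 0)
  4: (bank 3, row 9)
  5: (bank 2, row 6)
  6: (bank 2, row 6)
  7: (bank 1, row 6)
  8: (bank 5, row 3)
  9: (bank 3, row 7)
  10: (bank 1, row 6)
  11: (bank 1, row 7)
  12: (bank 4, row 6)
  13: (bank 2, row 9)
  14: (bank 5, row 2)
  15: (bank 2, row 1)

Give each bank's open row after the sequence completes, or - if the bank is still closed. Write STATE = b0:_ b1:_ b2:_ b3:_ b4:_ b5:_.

STATE = b0:- b1:7 b2:1 b3:7 b4:6 b5:2

  [0] b4 r8: had r8 ⇒ H
  [1] b4 r8: had r8 ⇒ H
  [2] b5 r3: no row ⇒ E
  [3] b3 r0: had r4 ⇒ C
  [4] b3 r9: had r0 ⇒ C
  [5] b2 r6: had r1 ⇒ C
  [6] b2 r6: had r6 ⇒ H
  [7] b1 r6: no row ⇒ E
  [8] b5 r3: had r3 ⇒ H
  [9] b3 r7: had r9 ⇒ C
  [10] b1 r6: had r6 ⇒ H
  [11] b1 r7: had r6 ⇒ C
  [12] b4 r6: had r8 ⇒ C
  [13] b2 r9: had r6 ⇒ C
  [14] b5 r2: had r3 ⇒ C
  [15] b2 r1: had r9 ⇒ C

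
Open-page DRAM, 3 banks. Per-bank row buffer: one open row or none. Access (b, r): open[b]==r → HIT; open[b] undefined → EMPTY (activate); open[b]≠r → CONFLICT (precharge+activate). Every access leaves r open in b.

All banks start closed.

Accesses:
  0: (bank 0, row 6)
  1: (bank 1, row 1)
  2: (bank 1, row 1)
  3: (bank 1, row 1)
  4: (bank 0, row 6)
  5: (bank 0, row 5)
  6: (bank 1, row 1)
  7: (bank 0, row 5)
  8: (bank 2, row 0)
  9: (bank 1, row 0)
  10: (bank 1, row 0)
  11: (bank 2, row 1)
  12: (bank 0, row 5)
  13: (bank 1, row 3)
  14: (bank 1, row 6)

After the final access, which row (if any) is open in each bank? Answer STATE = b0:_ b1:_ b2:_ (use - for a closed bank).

STATE = b0:5 b1:6 b2:1

0: bank 0 row 6 — prev None → EMPTY
1: bank 1 row 1 — prev None → EMPTY
2: bank 1 row 1 — prev 1 → HIT
3: bank 1 row 1 — prev 1 → HIT
4: bank 0 row 6 — prev 6 → HIT
5: bank 0 row 5 — prev 6 → CONFLICT
6: bank 1 row 1 — prev 1 → HIT
7: bank 0 row 5 — prev 5 → HIT
8: bank 2 row 0 — prev None → EMPTY
9: bank 1 row 0 — prev 1 → CONFLICT
10: bank 1 row 0 — prev 0 → HIT
11: bank 2 row 1 — prev 0 → CONFLICT
12: bank 0 row 5 — prev 5 → HIT
13: bank 1 row 3 — prev 0 → CONFLICT
14: bank 1 row 6 — prev 3 → CONFLICT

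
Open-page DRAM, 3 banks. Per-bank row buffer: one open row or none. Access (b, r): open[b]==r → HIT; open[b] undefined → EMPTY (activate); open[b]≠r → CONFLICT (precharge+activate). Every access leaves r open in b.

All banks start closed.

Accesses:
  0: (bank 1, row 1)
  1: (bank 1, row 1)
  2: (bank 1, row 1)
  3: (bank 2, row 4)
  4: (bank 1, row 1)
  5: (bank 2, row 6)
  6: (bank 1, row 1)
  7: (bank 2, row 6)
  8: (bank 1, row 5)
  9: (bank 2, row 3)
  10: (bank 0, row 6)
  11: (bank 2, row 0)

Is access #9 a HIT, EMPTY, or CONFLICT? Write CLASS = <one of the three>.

#0 (1,1) E
#1 (1,1) H  (was 1)
#2 (1,1) H  (was 1)
#3 (2,4) E
#4 (1,1) H  (was 1)
#5 (2,6) C  (was 4)
#6 (1,1) H  (was 1)
#7 (2,6) H  (was 6)
#8 (1,5) C  (was 1)
#9 (2,3) C  (was 6)
#10 (0,6) E
#11 (2,0) C  (was 3)

CLASS = CONFLICT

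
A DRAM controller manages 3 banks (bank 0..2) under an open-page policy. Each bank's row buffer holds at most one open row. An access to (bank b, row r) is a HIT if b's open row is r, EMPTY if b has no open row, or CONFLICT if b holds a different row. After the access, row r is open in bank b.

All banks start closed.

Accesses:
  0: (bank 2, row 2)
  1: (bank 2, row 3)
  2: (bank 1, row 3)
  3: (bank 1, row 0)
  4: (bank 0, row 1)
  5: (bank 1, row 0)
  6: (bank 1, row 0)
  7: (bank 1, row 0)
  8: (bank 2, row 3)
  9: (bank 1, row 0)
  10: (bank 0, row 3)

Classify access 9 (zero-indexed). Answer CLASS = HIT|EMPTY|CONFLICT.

CLASS = HIT

  [0] b2 r2: no row ⇒ E
  [1] b2 r3: had r2 ⇒ C
  [2] b1 r3: no row ⇒ E
  [3] b1 r0: had r3 ⇒ C
  [4] b0 r1: no row ⇒ E
  [5] b1 r0: had r0 ⇒ H
  [6] b1 r0: had r0 ⇒ H
  [7] b1 r0: had r0 ⇒ H
  [8] b2 r3: had r3 ⇒ H
  [9] b1 r0: had r0 ⇒ H
  [10] b0 r3: had r1 ⇒ C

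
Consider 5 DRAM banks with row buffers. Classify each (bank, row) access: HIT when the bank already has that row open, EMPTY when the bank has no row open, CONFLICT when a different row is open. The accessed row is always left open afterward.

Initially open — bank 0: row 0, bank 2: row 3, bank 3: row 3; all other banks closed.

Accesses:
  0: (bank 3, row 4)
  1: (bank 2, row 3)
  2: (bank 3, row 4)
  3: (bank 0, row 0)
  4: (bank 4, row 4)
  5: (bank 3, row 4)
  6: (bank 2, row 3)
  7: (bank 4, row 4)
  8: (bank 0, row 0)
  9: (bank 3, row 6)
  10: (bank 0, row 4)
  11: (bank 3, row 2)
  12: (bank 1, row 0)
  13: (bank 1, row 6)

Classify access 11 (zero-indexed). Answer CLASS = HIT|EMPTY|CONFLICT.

CLASS = CONFLICT

0: bank 3 row 4 — prev 3 → CONFLICT
1: bank 2 row 3 — prev 3 → HIT
2: bank 3 row 4 — prev 4 → HIT
3: bank 0 row 0 — prev 0 → HIT
4: bank 4 row 4 — prev None → EMPTY
5: bank 3 row 4 — prev 4 → HIT
6: bank 2 row 3 — prev 3 → HIT
7: bank 4 row 4 — prev 4 → HIT
8: bank 0 row 0 — prev 0 → HIT
9: bank 3 row 6 — prev 4 → CONFLICT
10: bank 0 row 4 — prev 0 → CONFLICT
11: bank 3 row 2 — prev 6 → CONFLICT
12: bank 1 row 0 — prev None → EMPTY
13: bank 1 row 6 — prev 0 → CONFLICT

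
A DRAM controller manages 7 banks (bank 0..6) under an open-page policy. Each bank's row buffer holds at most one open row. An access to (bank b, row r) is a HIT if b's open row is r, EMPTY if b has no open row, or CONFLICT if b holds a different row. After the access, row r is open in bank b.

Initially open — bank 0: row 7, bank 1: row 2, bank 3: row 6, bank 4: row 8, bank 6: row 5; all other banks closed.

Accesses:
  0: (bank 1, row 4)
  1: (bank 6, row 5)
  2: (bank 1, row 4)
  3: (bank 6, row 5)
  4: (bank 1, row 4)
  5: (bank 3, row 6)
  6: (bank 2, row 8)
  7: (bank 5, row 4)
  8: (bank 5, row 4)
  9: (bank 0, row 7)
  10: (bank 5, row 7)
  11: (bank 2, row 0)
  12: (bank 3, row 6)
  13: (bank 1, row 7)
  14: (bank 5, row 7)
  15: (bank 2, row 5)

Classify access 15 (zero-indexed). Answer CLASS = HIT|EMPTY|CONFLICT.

CLASS = CONFLICT

0: bank 1 row 4 — prev 2 → CONFLICT
1: bank 6 row 5 — prev 5 → HIT
2: bank 1 row 4 — prev 4 → HIT
3: bank 6 row 5 — prev 5 → HIT
4: bank 1 row 4 — prev 4 → HIT
5: bank 3 row 6 — prev 6 → HIT
6: bank 2 row 8 — prev None → EMPTY
7: bank 5 row 4 — prev None → EMPTY
8: bank 5 row 4 — prev 4 → HIT
9: bank 0 row 7 — prev 7 → HIT
10: bank 5 row 7 — prev 4 → CONFLICT
11: bank 2 row 0 — prev 8 → CONFLICT
12: bank 3 row 6 — prev 6 → HIT
13: bank 1 row 7 — prev 4 → CONFLICT
14: bank 5 row 7 — prev 7 → HIT
15: bank 2 row 5 — prev 0 → CONFLICT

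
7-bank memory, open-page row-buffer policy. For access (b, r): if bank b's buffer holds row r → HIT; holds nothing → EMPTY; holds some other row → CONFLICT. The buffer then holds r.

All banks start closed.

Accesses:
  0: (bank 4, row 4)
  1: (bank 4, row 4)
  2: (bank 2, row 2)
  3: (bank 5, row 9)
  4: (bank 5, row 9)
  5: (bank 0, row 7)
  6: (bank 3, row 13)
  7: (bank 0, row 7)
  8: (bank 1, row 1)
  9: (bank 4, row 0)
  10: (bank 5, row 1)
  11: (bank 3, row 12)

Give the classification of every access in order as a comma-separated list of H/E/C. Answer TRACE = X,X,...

0: bank 4 row 4 — prev None → EMPTY
1: bank 4 row 4 — prev 4 → HIT
2: bank 2 row 2 — prev None → EMPTY
3: bank 5 row 9 — prev None → EMPTY
4: bank 5 row 9 — prev 9 → HIT
5: bank 0 row 7 — prev None → EMPTY
6: bank 3 row 13 — prev None → EMPTY
7: bank 0 row 7 — prev 7 → HIT
8: bank 1 row 1 — prev None → EMPTY
9: bank 4 row 0 — prev 4 → CONFLICT
10: bank 5 row 1 — prev 9 → CONFLICT
11: bank 3 row 12 — prev 13 → CONFLICT

TRACE = E,H,E,E,H,E,E,H,E,C,C,C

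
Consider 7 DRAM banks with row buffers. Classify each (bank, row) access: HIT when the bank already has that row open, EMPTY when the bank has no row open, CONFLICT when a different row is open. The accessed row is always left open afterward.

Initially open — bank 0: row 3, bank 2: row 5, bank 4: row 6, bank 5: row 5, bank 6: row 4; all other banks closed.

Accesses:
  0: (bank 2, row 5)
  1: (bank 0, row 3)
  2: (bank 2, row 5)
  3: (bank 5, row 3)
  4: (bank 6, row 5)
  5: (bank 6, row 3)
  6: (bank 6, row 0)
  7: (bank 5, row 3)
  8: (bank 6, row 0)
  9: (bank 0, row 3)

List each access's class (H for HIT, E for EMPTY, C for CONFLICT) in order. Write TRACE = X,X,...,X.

TRACE = H,H,H,C,C,C,C,H,H,H

  [0] b2 r5: had r5 ⇒ H
  [1] b0 r3: had r3 ⇒ H
  [2] b2 r5: had r5 ⇒ H
  [3] b5 r3: had r5 ⇒ C
  [4] b6 r5: had r4 ⇒ C
  [5] b6 r3: had r5 ⇒ C
  [6] b6 r0: had r3 ⇒ C
  [7] b5 r3: had r3 ⇒ H
  [8] b6 r0: had r0 ⇒ H
  [9] b0 r3: had r3 ⇒ H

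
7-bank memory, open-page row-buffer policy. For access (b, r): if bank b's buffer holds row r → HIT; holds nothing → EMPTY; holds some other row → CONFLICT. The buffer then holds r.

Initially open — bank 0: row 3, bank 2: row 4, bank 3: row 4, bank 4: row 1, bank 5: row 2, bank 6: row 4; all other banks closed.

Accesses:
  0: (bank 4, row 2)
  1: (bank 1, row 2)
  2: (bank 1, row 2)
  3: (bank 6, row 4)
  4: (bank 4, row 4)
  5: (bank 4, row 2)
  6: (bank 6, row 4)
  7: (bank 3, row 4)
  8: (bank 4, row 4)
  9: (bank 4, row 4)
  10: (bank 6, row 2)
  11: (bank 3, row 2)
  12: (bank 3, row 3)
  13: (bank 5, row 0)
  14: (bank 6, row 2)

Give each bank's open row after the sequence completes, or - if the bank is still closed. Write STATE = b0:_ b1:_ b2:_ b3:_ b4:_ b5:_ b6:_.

STATE = b0:3 b1:2 b2:4 b3:3 b4:4 b5:0 b6:2

  [0] b4 r2: had r1 ⇒ C
  [1] b1 r2: no row ⇒ E
  [2] b1 r2: had r2 ⇒ H
  [3] b6 r4: had r4 ⇒ H
  [4] b4 r4: had r2 ⇒ C
  [5] b4 r2: had r4 ⇒ C
  [6] b6 r4: had r4 ⇒ H
  [7] b3 r4: had r4 ⇒ H
  [8] b4 r4: had r2 ⇒ C
  [9] b4 r4: had r4 ⇒ H
  [10] b6 r2: had r4 ⇒ C
  [11] b3 r2: had r4 ⇒ C
  [12] b3 r3: had r2 ⇒ C
  [13] b5 r0: had r2 ⇒ C
  [14] b6 r2: had r2 ⇒ H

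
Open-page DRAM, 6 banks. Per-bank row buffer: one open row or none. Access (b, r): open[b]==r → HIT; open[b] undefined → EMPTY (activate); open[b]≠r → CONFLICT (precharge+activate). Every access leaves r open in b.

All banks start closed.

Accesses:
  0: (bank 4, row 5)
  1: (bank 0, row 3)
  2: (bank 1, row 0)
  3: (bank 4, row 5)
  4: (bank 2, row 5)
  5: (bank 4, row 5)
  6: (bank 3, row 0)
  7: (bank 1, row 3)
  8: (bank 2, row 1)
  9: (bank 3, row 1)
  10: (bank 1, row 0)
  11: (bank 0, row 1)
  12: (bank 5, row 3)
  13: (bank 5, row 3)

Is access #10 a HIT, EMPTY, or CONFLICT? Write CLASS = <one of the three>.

step 0: bank4 None->5 [EMPTY]
step 1: bank0 None->3 [EMPTY]
step 2: bank1 None->0 [EMPTY]
step 3: bank4 5->5 [HIT]
step 4: bank2 None->5 [EMPTY]
step 5: bank4 5->5 [HIT]
step 6: bank3 None->0 [EMPTY]
step 7: bank1 0->3 [CONFLICT]
step 8: bank2 5->1 [CONFLICT]
step 9: bank3 0->1 [CONFLICT]
step 10: bank1 3->0 [CONFLICT]
step 11: bank0 3->1 [CONFLICT]
step 12: bank5 None->3 [EMPTY]
step 13: bank5 3->3 [HIT]

CLASS = CONFLICT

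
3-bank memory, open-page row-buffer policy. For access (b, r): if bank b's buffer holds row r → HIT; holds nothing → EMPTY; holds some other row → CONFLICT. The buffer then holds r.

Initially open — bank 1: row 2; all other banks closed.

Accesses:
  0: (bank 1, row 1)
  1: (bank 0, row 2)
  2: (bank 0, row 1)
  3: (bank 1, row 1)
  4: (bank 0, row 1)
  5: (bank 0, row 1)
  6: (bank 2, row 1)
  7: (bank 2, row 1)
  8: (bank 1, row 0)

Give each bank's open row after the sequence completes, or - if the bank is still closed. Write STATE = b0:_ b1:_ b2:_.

STATE = b0:1 b1:0 b2:1

0: bank 1 row 1 — prev 2 → CONFLICT
1: bank 0 row 2 — prev None → EMPTY
2: bank 0 row 1 — prev 2 → CONFLICT
3: bank 1 row 1 — prev 1 → HIT
4: bank 0 row 1 — prev 1 → HIT
5: bank 0 row 1 — prev 1 → HIT
6: bank 2 row 1 — prev None → EMPTY
7: bank 2 row 1 — prev 1 → HIT
8: bank 1 row 0 — prev 1 → CONFLICT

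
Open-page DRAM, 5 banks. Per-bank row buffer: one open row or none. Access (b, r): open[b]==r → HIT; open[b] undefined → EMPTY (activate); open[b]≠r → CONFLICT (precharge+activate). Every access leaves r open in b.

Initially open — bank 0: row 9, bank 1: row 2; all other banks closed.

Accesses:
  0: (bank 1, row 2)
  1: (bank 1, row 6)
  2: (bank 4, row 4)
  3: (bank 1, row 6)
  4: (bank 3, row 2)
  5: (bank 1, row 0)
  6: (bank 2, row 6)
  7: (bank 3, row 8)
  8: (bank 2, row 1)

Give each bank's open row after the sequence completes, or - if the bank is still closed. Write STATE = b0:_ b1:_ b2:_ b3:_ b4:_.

0: bank 1 row 2 — prev 2 → HIT
1: bank 1 row 6 — prev 2 → CONFLICT
2: bank 4 row 4 — prev None → EMPTY
3: bank 1 row 6 — prev 6 → HIT
4: bank 3 row 2 — prev None → EMPTY
5: bank 1 row 0 — prev 6 → CONFLICT
6: bank 2 row 6 — prev None → EMPTY
7: bank 3 row 8 — prev 2 → CONFLICT
8: bank 2 row 1 — prev 6 → CONFLICT

STATE = b0:9 b1:0 b2:1 b3:8 b4:4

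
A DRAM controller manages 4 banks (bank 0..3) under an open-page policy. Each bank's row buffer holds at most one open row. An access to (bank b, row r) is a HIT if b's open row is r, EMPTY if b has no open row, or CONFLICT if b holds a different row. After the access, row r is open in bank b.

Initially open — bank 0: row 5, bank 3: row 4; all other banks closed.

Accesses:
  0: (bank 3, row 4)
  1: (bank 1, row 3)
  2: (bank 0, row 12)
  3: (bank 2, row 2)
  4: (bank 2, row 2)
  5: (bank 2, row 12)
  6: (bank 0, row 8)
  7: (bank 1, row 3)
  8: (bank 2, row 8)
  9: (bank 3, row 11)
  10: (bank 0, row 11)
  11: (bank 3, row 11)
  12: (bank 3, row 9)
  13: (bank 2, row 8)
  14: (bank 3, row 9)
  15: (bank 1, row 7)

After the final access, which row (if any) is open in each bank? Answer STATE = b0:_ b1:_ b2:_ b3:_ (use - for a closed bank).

0: bank 3 row 4 — prev 4 → HIT
1: bank 1 row 3 — prev None → EMPTY
2: bank 0 row 12 — prev 5 → CONFLICT
3: bank 2 row 2 — prev None → EMPTY
4: bank 2 row 2 — prev 2 → HIT
5: bank 2 row 12 — prev 2 → CONFLICT
6: bank 0 row 8 — prev 12 → CONFLICT
7: bank 1 row 3 — prev 3 → HIT
8: bank 2 row 8 — prev 12 → CONFLICT
9: bank 3 row 11 — prev 4 → CONFLICT
10: bank 0 row 11 — prev 8 → CONFLICT
11: bank 3 row 11 — prev 11 → HIT
12: bank 3 row 9 — prev 11 → CONFLICT
13: bank 2 row 8 — prev 8 → HIT
14: bank 3 row 9 — prev 9 → HIT
15: bank 1 row 7 — prev 3 → CONFLICT

STATE = b0:11 b1:7 b2:8 b3:9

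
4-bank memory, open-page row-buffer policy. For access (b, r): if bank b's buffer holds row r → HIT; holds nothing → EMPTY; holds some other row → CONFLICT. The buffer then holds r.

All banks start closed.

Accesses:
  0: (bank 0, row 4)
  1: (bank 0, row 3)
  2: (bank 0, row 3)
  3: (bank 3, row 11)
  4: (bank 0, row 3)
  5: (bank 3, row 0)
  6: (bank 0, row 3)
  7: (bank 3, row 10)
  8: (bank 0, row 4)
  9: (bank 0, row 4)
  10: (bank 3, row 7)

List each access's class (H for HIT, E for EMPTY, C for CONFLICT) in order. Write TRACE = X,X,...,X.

#0 (0,4) E
#1 (0,3) C  (was 4)
#2 (0,3) H  (was 3)
#3 (3,11) E
#4 (0,3) H  (was 3)
#5 (3,0) C  (was 11)
#6 (0,3) H  (was 3)
#7 (3,10) C  (was 0)
#8 (0,4) C  (was 3)
#9 (0,4) H  (was 4)
#10 (3,7) C  (was 10)

TRACE = E,C,H,E,H,C,H,C,C,H,C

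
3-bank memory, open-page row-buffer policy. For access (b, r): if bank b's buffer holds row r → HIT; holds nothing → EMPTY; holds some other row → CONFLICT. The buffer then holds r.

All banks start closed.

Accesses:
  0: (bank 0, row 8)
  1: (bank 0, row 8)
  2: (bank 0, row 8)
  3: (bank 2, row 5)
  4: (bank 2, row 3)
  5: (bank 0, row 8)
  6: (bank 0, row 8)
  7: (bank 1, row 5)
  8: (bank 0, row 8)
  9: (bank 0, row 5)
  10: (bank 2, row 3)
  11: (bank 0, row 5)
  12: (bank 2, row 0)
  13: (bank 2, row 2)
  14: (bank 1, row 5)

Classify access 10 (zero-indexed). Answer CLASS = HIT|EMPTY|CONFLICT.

#0 (0,8) E
#1 (0,8) H  (was 8)
#2 (0,8) H  (was 8)
#3 (2,5) E
#4 (2,3) C  (was 5)
#5 (0,8) H  (was 8)
#6 (0,8) H  (was 8)
#7 (1,5) E
#8 (0,8) H  (was 8)
#9 (0,5) C  (was 8)
#10 (2,3) H  (was 3)
#11 (0,5) H  (was 5)
#12 (2,0) C  (was 3)
#13 (2,2) C  (was 0)
#14 (1,5) H  (was 5)

CLASS = HIT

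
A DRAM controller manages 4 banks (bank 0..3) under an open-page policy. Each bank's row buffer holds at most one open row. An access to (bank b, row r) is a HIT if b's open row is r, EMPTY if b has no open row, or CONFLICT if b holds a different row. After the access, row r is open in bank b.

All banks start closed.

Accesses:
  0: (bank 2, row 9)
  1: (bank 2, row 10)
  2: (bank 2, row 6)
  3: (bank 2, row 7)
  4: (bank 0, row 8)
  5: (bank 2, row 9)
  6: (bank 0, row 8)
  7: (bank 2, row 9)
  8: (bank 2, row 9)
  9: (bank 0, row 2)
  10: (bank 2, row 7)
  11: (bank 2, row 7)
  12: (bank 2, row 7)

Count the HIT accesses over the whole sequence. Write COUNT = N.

COUNT = 5

#0 (2,9) E
#1 (2,10) C  (was 9)
#2 (2,6) C  (was 10)
#3 (2,7) C  (was 6)
#4 (0,8) E
#5 (2,9) C  (was 7)
#6 (0,8) H  (was 8)
#7 (2,9) H  (was 9)
#8 (2,9) H  (was 9)
#9 (0,2) C  (was 8)
#10 (2,7) C  (was 9)
#11 (2,7) H  (was 7)
#12 (2,7) H  (was 7)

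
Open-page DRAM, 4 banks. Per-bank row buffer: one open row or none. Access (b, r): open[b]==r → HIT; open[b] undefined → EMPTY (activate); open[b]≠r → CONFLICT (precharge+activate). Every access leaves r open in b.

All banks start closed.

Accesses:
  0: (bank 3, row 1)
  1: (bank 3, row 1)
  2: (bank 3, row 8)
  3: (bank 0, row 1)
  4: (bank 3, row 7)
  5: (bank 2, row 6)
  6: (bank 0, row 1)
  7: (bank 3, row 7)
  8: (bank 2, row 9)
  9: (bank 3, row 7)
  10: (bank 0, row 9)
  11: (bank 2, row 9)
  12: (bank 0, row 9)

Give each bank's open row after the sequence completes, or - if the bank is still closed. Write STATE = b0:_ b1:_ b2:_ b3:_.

step 0: bank3 None->1 [EMPTY]
step 1: bank3 1->1 [HIT]
step 2: bank3 1->8 [CONFLICT]
step 3: bank0 None->1 [EMPTY]
step 4: bank3 8->7 [CONFLICT]
step 5: bank2 None->6 [EMPTY]
step 6: bank0 1->1 [HIT]
step 7: bank3 7->7 [HIT]
step 8: bank2 6->9 [CONFLICT]
step 9: bank3 7->7 [HIT]
step 10: bank0 1->9 [CONFLICT]
step 11: bank2 9->9 [HIT]
step 12: bank0 9->9 [HIT]

STATE = b0:9 b1:- b2:9 b3:7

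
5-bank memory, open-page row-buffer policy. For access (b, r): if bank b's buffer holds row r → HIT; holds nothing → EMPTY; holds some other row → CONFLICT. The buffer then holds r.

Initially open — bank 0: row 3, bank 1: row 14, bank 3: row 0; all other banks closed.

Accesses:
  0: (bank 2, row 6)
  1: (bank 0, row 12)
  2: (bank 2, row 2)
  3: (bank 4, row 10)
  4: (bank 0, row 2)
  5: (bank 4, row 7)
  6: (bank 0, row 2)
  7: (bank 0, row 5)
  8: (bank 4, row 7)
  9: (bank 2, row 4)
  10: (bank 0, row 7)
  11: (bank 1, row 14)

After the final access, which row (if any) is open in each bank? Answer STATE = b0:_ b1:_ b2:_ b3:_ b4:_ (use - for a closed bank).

STATE = b0:7 b1:14 b2:4 b3:0 b4:7

step 0: bank2 None->6 [EMPTY]
step 1: bank0 3->12 [CONFLICT]
step 2: bank2 6->2 [CONFLICT]
step 3: bank4 None->10 [EMPTY]
step 4: bank0 12->2 [CONFLICT]
step 5: bank4 10->7 [CONFLICT]
step 6: bank0 2->2 [HIT]
step 7: bank0 2->5 [CONFLICT]
step 8: bank4 7->7 [HIT]
step 9: bank2 2->4 [CONFLICT]
step 10: bank0 5->7 [CONFLICT]
step 11: bank1 14->14 [HIT]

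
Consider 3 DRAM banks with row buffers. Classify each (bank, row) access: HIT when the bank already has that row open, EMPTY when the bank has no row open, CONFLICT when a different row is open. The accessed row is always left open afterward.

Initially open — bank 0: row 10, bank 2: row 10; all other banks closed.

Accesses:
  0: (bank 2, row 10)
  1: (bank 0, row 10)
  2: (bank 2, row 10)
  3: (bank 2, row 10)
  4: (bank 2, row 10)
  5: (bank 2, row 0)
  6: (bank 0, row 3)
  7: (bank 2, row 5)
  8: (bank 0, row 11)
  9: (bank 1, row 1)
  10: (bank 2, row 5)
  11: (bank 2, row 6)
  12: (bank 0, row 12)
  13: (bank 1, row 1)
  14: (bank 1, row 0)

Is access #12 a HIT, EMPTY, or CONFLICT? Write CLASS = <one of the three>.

CLASS = CONFLICT

#0 (2,10) H  (was 10)
#1 (0,10) H  (was 10)
#2 (2,10) H  (was 10)
#3 (2,10) H  (was 10)
#4 (2,10) H  (was 10)
#5 (2,0) C  (was 10)
#6 (0,3) C  (was 10)
#7 (2,5) C  (was 0)
#8 (0,11) C  (was 3)
#9 (1,1) E
#10 (2,5) H  (was 5)
#11 (2,6) C  (was 5)
#12 (0,12) C  (was 11)
#13 (1,1) H  (was 1)
#14 (1,0) C  (was 1)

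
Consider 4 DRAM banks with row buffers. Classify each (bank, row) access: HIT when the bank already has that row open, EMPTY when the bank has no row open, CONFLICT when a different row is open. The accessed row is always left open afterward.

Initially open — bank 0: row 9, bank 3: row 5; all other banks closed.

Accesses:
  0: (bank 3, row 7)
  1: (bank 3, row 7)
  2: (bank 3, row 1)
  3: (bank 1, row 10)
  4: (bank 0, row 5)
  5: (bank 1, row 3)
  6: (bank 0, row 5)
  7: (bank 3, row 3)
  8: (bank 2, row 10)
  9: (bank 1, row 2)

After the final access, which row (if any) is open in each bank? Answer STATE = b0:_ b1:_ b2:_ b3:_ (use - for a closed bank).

  [0] b3 r7: had r5 ⇒ C
  [1] b3 r7: had r7 ⇒ H
  [2] b3 r1: had r7 ⇒ C
  [3] b1 r10: no row ⇒ E
  [4] b0 r5: had r9 ⇒ C
  [5] b1 r3: had r10 ⇒ C
  [6] b0 r5: had r5 ⇒ H
  [7] b3 r3: had r1 ⇒ C
  [8] b2 r10: no row ⇒ E
  [9] b1 r2: had r3 ⇒ C

STATE = b0:5 b1:2 b2:10 b3:3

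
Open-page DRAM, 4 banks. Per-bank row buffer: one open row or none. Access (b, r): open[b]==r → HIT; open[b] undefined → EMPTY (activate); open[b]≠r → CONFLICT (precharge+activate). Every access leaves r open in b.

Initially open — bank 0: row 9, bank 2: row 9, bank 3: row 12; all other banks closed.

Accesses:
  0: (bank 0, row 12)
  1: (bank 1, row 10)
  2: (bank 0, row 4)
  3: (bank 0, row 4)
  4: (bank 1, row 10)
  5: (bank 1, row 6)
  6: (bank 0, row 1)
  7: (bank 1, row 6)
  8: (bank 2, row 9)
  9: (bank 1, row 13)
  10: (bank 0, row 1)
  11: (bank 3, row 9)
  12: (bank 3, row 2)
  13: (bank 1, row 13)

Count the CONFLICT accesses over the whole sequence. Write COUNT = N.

COUNT = 7

step 0: bank0 9->12 [CONFLICT]
step 1: bank1 None->10 [EMPTY]
step 2: bank0 12->4 [CONFLICT]
step 3: bank0 4->4 [HIT]
step 4: bank1 10->10 [HIT]
step 5: bank1 10->6 [CONFLICT]
step 6: bank0 4->1 [CONFLICT]
step 7: bank1 6->6 [HIT]
step 8: bank2 9->9 [HIT]
step 9: bank1 6->13 [CONFLICT]
step 10: bank0 1->1 [HIT]
step 11: bank3 12->9 [CONFLICT]
step 12: bank3 9->2 [CONFLICT]
step 13: bank1 13->13 [HIT]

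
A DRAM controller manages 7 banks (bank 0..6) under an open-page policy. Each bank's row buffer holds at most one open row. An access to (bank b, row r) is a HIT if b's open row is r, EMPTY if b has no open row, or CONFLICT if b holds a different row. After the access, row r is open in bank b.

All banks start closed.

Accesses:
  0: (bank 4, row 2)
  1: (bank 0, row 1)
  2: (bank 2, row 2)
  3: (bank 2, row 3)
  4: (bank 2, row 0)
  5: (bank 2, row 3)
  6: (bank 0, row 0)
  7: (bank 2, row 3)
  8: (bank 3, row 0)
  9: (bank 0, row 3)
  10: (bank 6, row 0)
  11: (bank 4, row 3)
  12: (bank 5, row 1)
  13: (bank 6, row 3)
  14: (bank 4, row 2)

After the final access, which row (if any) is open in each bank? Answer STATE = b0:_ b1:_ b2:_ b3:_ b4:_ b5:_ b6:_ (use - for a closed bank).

step 0: bank4 None->2 [EMPTY]
step 1: bank0 None->1 [EMPTY]
step 2: bank2 None->2 [EMPTY]
step 3: bank2 2->3 [CONFLICT]
step 4: bank2 3->0 [CONFLICT]
step 5: bank2 0->3 [CONFLICT]
step 6: bank0 1->0 [CONFLICT]
step 7: bank2 3->3 [HIT]
step 8: bank3 None->0 [EMPTY]
step 9: bank0 0->3 [CONFLICT]
step 10: bank6 None->0 [EMPTY]
step 11: bank4 2->3 [CONFLICT]
step 12: bank5 None->1 [EMPTY]
step 13: bank6 0->3 [CONFLICT]
step 14: bank4 3->2 [CONFLICT]

STATE = b0:3 b1:- b2:3 b3:0 b4:2 b5:1 b6:3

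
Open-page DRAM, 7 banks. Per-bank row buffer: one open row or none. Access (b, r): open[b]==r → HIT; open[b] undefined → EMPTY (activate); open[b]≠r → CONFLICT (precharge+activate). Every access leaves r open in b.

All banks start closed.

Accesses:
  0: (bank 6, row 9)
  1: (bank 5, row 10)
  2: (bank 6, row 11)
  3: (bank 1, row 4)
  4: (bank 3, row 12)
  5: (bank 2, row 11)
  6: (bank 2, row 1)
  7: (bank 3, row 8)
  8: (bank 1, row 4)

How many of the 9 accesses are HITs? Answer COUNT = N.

COUNT = 1

step 0: bank6 None->9 [EMPTY]
step 1: bank5 None->10 [EMPTY]
step 2: bank6 9->11 [CONFLICT]
step 3: bank1 None->4 [EMPTY]
step 4: bank3 None->12 [EMPTY]
step 5: bank2 None->11 [EMPTY]
step 6: bank2 11->1 [CONFLICT]
step 7: bank3 12->8 [CONFLICT]
step 8: bank1 4->4 [HIT]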